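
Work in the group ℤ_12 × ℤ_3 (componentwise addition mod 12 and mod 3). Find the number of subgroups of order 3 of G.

|G| = 36 and 3 | 36, so subgroups of order 3 are possible by Lagrange.
The subgroups of order 3 are: {(0,0), (0,1), (0,2)}; {(0,0), (4,0), (8,0)}; {(0,0), (4,1), (8,2)}; {(0,0), (4,2), (8,1)}.
So G has 4 subgroups of order 3.

4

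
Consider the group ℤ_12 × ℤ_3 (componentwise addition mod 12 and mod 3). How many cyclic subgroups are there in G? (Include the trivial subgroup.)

15

Group the elements of G by the cyclic subgroup they generate; each cyclic subgroup of order d accounts for φ(d) elements.
Cyclic subgroups by order — order 1: 1; order 2: 1; order 3: 4; order 4: 1; order 6: 4; order 12: 4.
Total: 15.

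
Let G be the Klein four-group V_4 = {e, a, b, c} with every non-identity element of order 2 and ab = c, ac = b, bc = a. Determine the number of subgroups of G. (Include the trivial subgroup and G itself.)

|G| = 4, so by Lagrange every subgroup order divides 4. Divisors: 1, 2, 4.
Subgroups by order — order 1: 1; order 2: 3; order 4: 1.
Total: 1 + 3 + 1 = 5.

5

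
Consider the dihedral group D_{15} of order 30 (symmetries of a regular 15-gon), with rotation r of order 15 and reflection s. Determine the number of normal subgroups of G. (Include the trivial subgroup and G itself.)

G has 28 subgroups. Checking conjugation-invariance by order — order 1: 1/1 normal; order 2: 0/15 normal; order 3: 1/1 normal; order 5: 1/1 normal; order 6: 0/5 normal; order 10: 0/3 normal; order 15: 1/1 normal; order 30: 1/1 normal.
Total normal subgroups: 5.

5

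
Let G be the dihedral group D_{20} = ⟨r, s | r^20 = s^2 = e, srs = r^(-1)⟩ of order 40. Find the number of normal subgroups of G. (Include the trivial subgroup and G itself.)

G has 48 subgroups. Checking conjugation-invariance by order — order 1: 1/1 normal; order 2: 1/21 normal; order 4: 1/11 normal; order 5: 1/1 normal; order 8: 0/5 normal; order 10: 1/5 normal; order 20: 3/3 normal; order 40: 1/1 normal.
Total normal subgroups: 9.

9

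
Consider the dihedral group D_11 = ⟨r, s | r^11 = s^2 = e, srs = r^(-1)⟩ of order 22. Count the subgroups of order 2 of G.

|G| = 22 and 2 | 22, so subgroups of order 2 are possible by Lagrange.
The subgroups of order 2 are: {e, r^10s}; {e, r^2s}; {e, r^3s}; {e, r^4s}; … (11 in all).
So G has 11 subgroups of order 2.

11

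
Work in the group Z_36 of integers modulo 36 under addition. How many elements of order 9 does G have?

6

In a cyclic group of order 36, the number of elements of order d (for d | 36) is φ(d).
φ(9) = 6.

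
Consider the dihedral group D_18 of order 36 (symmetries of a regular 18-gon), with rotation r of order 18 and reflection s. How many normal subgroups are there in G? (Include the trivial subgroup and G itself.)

9

G has 45 subgroups. Checking conjugation-invariance by order — order 1: 1/1 normal; order 2: 1/19 normal; order 3: 1/1 normal; order 4: 0/9 normal; order 6: 1/7 normal; order 9: 1/1 normal; order 12: 0/3 normal; order 18: 3/3 normal; order 36: 1/1 normal.
Total normal subgroups: 9.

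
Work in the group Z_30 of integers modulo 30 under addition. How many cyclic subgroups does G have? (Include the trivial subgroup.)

Group the elements of G by the cyclic subgroup they generate; each cyclic subgroup of order d accounts for φ(d) elements.
Cyclic subgroups by order — order 1: 1; order 2: 1; order 3: 1; order 5: 1; order 6: 1; order 10: 1; order 15: 1; order 30: 1.
Total: 8.

8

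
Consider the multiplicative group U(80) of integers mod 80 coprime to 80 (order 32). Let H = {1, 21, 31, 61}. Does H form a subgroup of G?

Closure fails: 61 · 61 = 41 ∉ H. So H is not a subgroup.

No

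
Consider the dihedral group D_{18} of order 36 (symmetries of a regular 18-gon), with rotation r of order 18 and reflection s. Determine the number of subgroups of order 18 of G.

|G| = 36 and 18 | 36, so subgroups of order 18 are possible by Lagrange.
The subgroups of order 18 are: {e, r, r^2, r^3, r^4, r^5, r^6, r^7, r^8, r^9, r^10, r^11, r^12, r^13, r^14, r^15, r^16, r^17}; {e, r^2, r^4, r^6, r^8, r^10, r^12, r^14, r^16, s, r^2s, r^4s, r^6s, r^8s, r^10s, r^12s, r^14s, r^16s}; {e, r^2, r^4, r^6, r^8, r^10, r^12, r^14, r^16, rs, r^3s, r^5s, r^7s, r^9s, r^11s, r^13s, r^15s, r^17s}.
So G has 3 subgroups of order 18.

3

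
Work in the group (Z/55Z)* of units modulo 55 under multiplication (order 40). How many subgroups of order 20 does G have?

3

|G| = 40 and 20 | 40, so subgroups of order 20 are possible by Lagrange.
The subgroups of order 20 are: {1, 3, 4, 9, 12, 14, 16, 23, 26, 27, 31, 34, 36, 37, 38, 42, 47, 48, 49, 53}; {1, 2, 4, 7, 8, 9, 13, 14, 16, 17, 18, 26, 28, 31, 32, 34, 36, 43, 49, 52}; {1, 4, 6, 9, 14, 16, 19, 21, 24, 26, 29, 31, 34, 36, 39, 41, 46, 49, 51, 54}.
So G has 3 subgroups of order 20.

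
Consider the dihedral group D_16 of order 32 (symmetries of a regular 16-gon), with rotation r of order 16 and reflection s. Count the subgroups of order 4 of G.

9

|G| = 32 and 4 | 32, so subgroups of order 4 are possible by Lagrange.
The subgroups of order 4 are: {e, r^8, r^2s, r^10s}; {e, r^8, r^3s, r^11s}; {e, r^4, r^8, r^12}; {e, r^8, r^4s, r^12s}; … (9 in all).
So G has 9 subgroups of order 4.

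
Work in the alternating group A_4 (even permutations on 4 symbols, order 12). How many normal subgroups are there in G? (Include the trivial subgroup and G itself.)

3

G has 10 subgroups. Checking conjugation-invariance by order — order 1: 1/1 normal; order 2: 0/3 normal; order 3: 0/4 normal; order 4: 1/1 normal; order 12: 1/1 normal.
Total normal subgroups: 3.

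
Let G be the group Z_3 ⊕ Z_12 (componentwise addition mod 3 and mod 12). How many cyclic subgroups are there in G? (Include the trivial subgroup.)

15

Group the elements of G by the cyclic subgroup they generate; each cyclic subgroup of order d accounts for φ(d) elements.
Cyclic subgroups by order — order 1: 1; order 2: 1; order 3: 4; order 4: 1; order 6: 4; order 12: 4.
Total: 15.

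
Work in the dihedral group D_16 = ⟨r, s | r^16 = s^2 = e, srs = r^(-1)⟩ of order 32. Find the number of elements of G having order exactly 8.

The elements of order 8 are: r^2, r^6, r^10, r^14.
That's 4.

4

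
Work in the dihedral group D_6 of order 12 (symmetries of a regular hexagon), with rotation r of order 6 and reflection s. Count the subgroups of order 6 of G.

3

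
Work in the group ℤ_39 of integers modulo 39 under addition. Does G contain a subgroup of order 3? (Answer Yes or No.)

3 | 39. A subgroup of order 3 is {0, 13, 26}.

Yes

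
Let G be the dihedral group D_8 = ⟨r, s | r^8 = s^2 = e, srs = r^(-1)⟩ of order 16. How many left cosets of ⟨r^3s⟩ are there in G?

8

|⟨r^3s⟩| = 2 and |G| = 16.
By Lagrange, [G : H] = |G|/|H| = 16/2 = 8.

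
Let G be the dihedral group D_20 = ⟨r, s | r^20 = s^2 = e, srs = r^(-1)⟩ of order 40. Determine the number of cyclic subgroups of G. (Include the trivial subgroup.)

26

A cyclic subgroup of order d is generated by each of its φ(d) elements of order d, so the cyclic subgroups of order d number (#elements of order d)/φ(d).
Cyclic subgroups by order — order 1: 1; order 2: 21; order 4: 1; order 5: 1; order 10: 1; order 20: 1.
Total: 26.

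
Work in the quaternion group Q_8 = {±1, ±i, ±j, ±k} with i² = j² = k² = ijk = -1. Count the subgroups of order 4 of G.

3

|G| = 8 and 4 | 8, so subgroups of order 4 are possible by Lagrange.
The subgroups of order 4 are: {1, -1, i, -i}; {1, -1, j, -j}; {1, -1, k, -k}.
So G has 3 subgroups of order 4.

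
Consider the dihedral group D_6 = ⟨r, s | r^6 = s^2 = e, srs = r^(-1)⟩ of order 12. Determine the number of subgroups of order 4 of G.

3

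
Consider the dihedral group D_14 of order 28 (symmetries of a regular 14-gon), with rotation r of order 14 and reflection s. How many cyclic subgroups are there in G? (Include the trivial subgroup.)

18

Each element a generates a cyclic subgroup ⟨a⟩; distinct elements may generate the same one (a cyclic group of order d has φ(d) generators).
Cyclic subgroups by order — order 1: 1; order 2: 15; order 7: 1; order 14: 1.
Total: 18.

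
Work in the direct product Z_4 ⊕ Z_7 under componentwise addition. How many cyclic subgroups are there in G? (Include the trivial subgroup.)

6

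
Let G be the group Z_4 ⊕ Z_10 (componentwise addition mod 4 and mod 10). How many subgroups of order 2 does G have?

3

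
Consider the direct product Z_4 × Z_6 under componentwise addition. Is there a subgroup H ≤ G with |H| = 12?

12 | 24. A subgroup of order 12 is {(0,0), (0,1), (0,2), (0,3), (0,4), (0,5), (2,0), (2,1), (2,2), (2,3), (2,4), (2,5)}.

Yes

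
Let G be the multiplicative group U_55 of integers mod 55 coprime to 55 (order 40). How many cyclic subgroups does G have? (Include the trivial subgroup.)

12

Group the elements of G by the cyclic subgroup they generate; each cyclic subgroup of order d accounts for φ(d) elements.
Cyclic subgroups by order — order 1: 1; order 2: 3; order 4: 2; order 5: 1; order 10: 3; order 20: 2.
Total: 12.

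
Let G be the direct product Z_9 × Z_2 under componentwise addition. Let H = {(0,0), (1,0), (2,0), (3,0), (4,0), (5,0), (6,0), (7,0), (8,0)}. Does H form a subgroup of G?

|H| = 9 divides |G| = 18, consistent with Lagrange.
H contains the identity, every element's inverse is in H, and H is closed under +: it is a subgroup.
In fact H = ⟨(4,0)⟩.

Yes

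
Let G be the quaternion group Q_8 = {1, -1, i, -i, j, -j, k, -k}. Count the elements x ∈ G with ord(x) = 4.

6

The elements of order 4 are: i, -i, j, -j, k, -k.
That's 6.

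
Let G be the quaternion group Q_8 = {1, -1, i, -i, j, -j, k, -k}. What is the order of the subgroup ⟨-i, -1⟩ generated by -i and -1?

4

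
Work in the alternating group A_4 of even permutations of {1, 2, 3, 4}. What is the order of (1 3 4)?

3

Computing powers of (1 3 4): the smallest k with ((1 3 4))^k = e is k = 3.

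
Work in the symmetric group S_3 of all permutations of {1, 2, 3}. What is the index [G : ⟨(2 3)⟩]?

|⟨(2 3)⟩| = 2 and |G| = 6.
By Lagrange, [G : H] = |G|/|H| = 6/2 = 3.

3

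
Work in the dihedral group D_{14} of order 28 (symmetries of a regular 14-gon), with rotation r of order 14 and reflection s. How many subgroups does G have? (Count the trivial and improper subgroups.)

28

|G| = 28, so by Lagrange every subgroup order divides 28. Divisors: 1, 2, 4, 7, 14, 28.
Subgroups by order — order 1: 1; order 2: 15; order 4: 7; order 7: 1; order 14: 3; order 28: 1.
Total: 1 + 15 + 7 + 1 + 3 + 1 = 28.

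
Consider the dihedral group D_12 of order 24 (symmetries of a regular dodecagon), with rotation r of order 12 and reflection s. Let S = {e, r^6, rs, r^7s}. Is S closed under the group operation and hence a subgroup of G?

|S| = 4 divides |G| = 24, consistent with Lagrange.
S contains the identity, every element's inverse is in S, and S is closed under ·: it is a subgroup.

Yes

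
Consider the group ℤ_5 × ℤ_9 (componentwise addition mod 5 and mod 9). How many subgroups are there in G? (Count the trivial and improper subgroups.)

6

|G| = 45, so by Lagrange every subgroup order divides 45. Divisors: 1, 3, 5, 9, 15, 45.
Subgroups by order — order 1: 1; order 3: 1; order 5: 1; order 9: 1; order 15: 1; order 45: 1.
Total: 1 + 1 + 1 + 1 + 1 + 1 = 6.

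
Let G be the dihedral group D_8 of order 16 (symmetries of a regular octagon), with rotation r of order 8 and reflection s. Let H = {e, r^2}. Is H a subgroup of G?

r^2 ∈ H but its inverse r^6 ∉ H, so H is not a subgroup.

No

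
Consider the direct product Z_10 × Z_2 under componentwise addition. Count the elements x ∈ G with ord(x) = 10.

12

An element (a,b) has order lcm(ord(a), ord(b)); count pairs with lcm equal to 10.
Enumerating gives 12 such elements.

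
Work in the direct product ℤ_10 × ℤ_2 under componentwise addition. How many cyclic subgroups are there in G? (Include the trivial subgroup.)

8

A cyclic subgroup of order d is generated by each of its φ(d) elements of order d, so the cyclic subgroups of order d number (#elements of order d)/φ(d).
Cyclic subgroups by order — order 1: 1; order 2: 3; order 5: 1; order 10: 3.
Total: 8.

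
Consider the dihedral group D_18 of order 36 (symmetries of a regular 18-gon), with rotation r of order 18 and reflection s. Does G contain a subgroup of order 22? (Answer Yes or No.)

No

22 does not divide |G| = 36, so by Lagrange no subgroup of order 22 exists.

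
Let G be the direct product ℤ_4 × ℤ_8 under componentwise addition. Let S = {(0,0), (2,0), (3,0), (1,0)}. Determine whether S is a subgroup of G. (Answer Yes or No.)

Yes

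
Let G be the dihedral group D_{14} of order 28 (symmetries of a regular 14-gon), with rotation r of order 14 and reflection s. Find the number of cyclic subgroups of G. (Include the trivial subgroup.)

Each element a generates a cyclic subgroup ⟨a⟩; distinct elements may generate the same one (a cyclic group of order d has φ(d) generators).
Cyclic subgroups by order — order 1: 1; order 2: 15; order 7: 1; order 14: 1.
Total: 18.

18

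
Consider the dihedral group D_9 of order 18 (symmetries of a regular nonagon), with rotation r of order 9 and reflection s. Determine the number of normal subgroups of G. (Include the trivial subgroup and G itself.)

4

G has 16 subgroups. Checking conjugation-invariance by order — order 1: 1/1 normal; order 2: 0/9 normal; order 3: 1/1 normal; order 6: 0/3 normal; order 9: 1/1 normal; order 18: 1/1 normal.
Total normal subgroups: 4.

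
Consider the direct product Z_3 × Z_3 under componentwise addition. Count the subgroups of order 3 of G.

|G| = 9 and 3 | 9, so subgroups of order 3 are possible by Lagrange.
The subgroups of order 3 are: {(0,0), (0,1), (0,2)}; {(0,0), (1,0), (2,0)}; {(0,0), (1,1), (2,2)}; {(0,0), (1,2), (2,1)}.
So G has 4 subgroups of order 3.

4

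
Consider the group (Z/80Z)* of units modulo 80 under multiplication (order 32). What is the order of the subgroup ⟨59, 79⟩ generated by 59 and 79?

|⟨59⟩| = 4 and |⟨79⟩| = 2, so |H| is a multiple of lcm(4, 2) = 4 and divides |G| = 32.
Closing under the operation: H = {1, 19, 21, 39, 41, 59, 61, 79}, so |H| = 8.

8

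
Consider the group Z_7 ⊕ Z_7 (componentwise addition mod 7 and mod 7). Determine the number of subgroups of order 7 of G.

8

|G| = 49 and 7 | 49, so subgroups of order 7 are possible by Lagrange.
The subgroups of order 7 are: {(0,0), (0,1), (0,2), (0,3), (0,4), (0,5), (0,6)}; {(0,0), (1,0), (2,0), (3,0), (4,0), (5,0), (6,0)}; {(0,0), (1,1), (2,2), (3,3), (4,4), (5,5), (6,6)}; {(0,0), (1,2), (2,4), (3,6), (4,1), (5,3), (6,5)}; … (8 in all).
So G has 8 subgroups of order 7.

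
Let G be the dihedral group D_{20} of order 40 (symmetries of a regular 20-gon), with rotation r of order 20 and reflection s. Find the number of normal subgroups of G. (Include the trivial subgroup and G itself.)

G has 48 subgroups. Checking conjugation-invariance by order — order 1: 1/1 normal; order 2: 1/21 normal; order 4: 1/11 normal; order 5: 1/1 normal; order 8: 0/5 normal; order 10: 1/5 normal; order 20: 3/3 normal; order 40: 1/1 normal.
Total normal subgroups: 9.

9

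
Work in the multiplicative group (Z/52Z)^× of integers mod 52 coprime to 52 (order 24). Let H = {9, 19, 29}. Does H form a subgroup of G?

No

The identity 1 ∉ H, so H is not a subgroup.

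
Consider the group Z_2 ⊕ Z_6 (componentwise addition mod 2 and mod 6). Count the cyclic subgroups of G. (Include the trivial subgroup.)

Each element a generates a cyclic subgroup ⟨a⟩; distinct elements may generate the same one (a cyclic group of order d has φ(d) generators).
Cyclic subgroups by order — order 1: 1; order 2: 3; order 3: 1; order 6: 3.
Total: 8.

8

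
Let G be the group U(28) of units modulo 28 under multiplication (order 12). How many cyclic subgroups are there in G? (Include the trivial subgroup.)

8

Each element a generates a cyclic subgroup ⟨a⟩; distinct elements may generate the same one (a cyclic group of order d has φ(d) generators).
Cyclic subgroups by order — order 1: 1; order 2: 3; order 3: 1; order 6: 3.
Total: 8.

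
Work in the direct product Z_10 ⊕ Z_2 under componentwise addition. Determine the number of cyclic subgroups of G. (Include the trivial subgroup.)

Group the elements of G by the cyclic subgroup they generate; each cyclic subgroup of order d accounts for φ(d) elements.
Cyclic subgroups by order — order 1: 1; order 2: 3; order 5: 1; order 10: 3.
Total: 8.

8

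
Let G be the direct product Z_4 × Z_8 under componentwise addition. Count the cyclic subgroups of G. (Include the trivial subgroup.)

14

Each element a generates a cyclic subgroup ⟨a⟩; distinct elements may generate the same one (a cyclic group of order d has φ(d) generators).
Cyclic subgroups by order — order 1: 1; order 2: 3; order 4: 6; order 8: 4.
Total: 14.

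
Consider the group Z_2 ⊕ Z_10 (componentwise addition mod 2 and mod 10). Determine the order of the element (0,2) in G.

5

The order of (0,2) in Z_2 × Z_10 is lcm(ord(0) in Z_2, ord(2) in Z_10).
ord(0) = 1 and ord(2) = 5, so |⟨(0,2)⟩| = lcm(1, 5) = 5.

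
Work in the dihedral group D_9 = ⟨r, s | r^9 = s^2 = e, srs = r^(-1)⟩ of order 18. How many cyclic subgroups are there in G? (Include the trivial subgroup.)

A cyclic subgroup of order d is generated by each of its φ(d) elements of order d, so the cyclic subgroups of order d number (#elements of order d)/φ(d).
Cyclic subgroups by order — order 1: 1; order 2: 9; order 3: 1; order 9: 1.
Total: 12.

12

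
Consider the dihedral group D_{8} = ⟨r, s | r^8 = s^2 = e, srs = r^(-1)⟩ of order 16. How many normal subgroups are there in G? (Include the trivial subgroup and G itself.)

G has 19 subgroups. Checking conjugation-invariance by order — order 1: 1/1 normal; order 2: 1/9 normal; order 4: 1/5 normal; order 8: 3/3 normal; order 16: 1/1 normal.
Total normal subgroups: 7.

7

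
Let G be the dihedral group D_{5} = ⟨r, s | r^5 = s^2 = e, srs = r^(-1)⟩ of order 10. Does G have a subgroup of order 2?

Yes

2 | 10. A subgroup of order 2 is {e, r^2s}.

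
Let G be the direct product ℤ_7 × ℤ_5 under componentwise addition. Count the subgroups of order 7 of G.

|G| = 35 and 7 | 35, so subgroups of order 7 are possible by Lagrange.
The subgroups of order 7 are: {(0,0), (1,0), (2,0), (3,0), (4,0), (5,0), (6,0)}.
So G has 1 subgroup of order 7.

1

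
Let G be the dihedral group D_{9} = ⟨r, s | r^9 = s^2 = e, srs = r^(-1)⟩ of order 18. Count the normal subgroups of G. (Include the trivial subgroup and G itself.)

4

G has 16 subgroups. Checking conjugation-invariance by order — order 1: 1/1 normal; order 2: 0/9 normal; order 3: 1/1 normal; order 6: 0/3 normal; order 9: 1/1 normal; order 18: 1/1 normal.
Total normal subgroups: 4.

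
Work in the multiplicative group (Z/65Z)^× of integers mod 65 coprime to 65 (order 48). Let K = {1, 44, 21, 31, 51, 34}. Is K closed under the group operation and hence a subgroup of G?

No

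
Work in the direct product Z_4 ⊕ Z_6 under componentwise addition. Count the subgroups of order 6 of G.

3

|G| = 24 and 6 | 24, so subgroups of order 6 are possible by Lagrange.
The subgroups of order 6 are: {(0,0), (0,1), (0,2), (0,3), (0,4), (0,5)}; {(0,0), (0,2), (0,4), (2,0), (2,2), (2,4)}; {(0,0), (0,2), (0,4), (2,1), (2,3), (2,5)}.
So G has 3 subgroups of order 6.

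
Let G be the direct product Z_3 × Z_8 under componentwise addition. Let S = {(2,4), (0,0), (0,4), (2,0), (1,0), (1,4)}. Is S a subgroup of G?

Yes

|S| = 6 divides |G| = 24, consistent with Lagrange.
S contains the identity, every element's inverse is in S, and S is closed under +: it is a subgroup.
In fact S = ⟨(2,4)⟩.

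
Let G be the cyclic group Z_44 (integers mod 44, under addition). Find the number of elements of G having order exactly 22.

10

In a cyclic group of order 44, the number of elements of order d (for d | 44) is φ(d).
φ(22) = 10.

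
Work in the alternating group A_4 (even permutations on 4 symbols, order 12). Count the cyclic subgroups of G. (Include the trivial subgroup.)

8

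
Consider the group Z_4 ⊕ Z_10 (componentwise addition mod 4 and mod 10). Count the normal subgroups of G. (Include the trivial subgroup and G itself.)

G is abelian, so every subgroup is normal.
G has 16 subgroups in total, hence 16 normal subgroups.

16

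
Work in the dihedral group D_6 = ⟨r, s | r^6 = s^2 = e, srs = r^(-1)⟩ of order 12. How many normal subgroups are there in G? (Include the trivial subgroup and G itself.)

G has 16 subgroups. Checking conjugation-invariance by order — order 1: 1/1 normal; order 2: 1/7 normal; order 3: 1/1 normal; order 4: 0/3 normal; order 6: 3/3 normal; order 12: 1/1 normal.
Total normal subgroups: 7.

7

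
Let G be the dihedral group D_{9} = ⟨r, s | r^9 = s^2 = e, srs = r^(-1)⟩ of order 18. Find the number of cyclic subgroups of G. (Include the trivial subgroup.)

12

Group the elements of G by the cyclic subgroup they generate; each cyclic subgroup of order d accounts for φ(d) elements.
Cyclic subgroups by order — order 1: 1; order 2: 9; order 3: 1; order 9: 1.
Total: 12.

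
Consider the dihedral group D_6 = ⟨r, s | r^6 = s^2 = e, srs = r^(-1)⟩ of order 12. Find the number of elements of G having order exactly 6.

2

The elements of order 6 are: r, r^5.
That's 2.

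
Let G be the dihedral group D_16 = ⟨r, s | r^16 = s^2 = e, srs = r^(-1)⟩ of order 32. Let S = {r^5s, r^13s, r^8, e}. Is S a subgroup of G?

Yes

|S| = 4 divides |G| = 32, consistent with Lagrange.
S contains the identity, every element's inverse is in S, and S is closed under ·: it is a subgroup.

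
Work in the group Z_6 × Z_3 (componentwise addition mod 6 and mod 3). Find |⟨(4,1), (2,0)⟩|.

|⟨(4,1)⟩| = 3 and |⟨(2,0)⟩| = 3, so |H| is a multiple of lcm(3, 3) = 3 and divides |G| = 18.
Closing under the operation: H = {(0,0), (0,1), (0,2), (2,0), (2,1), (2,2), (4,0), (4,1), (4,2)}, so |H| = 9.

9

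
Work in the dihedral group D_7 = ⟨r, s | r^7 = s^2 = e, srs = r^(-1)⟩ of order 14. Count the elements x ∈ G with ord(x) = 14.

No element of G has order 14 (even though 14 | 14).

0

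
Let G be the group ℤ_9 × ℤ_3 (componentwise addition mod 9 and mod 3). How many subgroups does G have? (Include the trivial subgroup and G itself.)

10

|G| = 27, so by Lagrange every subgroup order divides 27. Divisors: 1, 3, 9, 27.
Subgroups by order — order 1: 1; order 3: 4; order 9: 4; order 27: 1.
Total: 1 + 4 + 4 + 1 = 10.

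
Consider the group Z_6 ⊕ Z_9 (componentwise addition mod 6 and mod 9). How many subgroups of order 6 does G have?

4

|G| = 54 and 6 | 54, so subgroups of order 6 are possible by Lagrange.
The subgroups of order 6 are: {(0,0), (0,3), (0,6), (3,0), (3,3), (3,6)}; {(0,0), (1,0), (2,0), (3,0), (4,0), (5,0)}; {(0,0), (1,3), (2,6), (3,0), (4,3), (5,6)}; {(0,0), (1,6), (2,3), (3,0), (4,6), (5,3)}.
So G has 4 subgroups of order 6.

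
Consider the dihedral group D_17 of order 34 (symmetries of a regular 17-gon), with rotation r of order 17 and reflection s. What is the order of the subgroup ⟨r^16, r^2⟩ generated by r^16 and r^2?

|⟨r^16⟩| = 17 and |⟨r^2⟩| = 17, so |H| is a multiple of lcm(17, 17) = 17 and divides |G| = 34.
Closing under the operation: H = {e, r, r^2, r^3, r^4, r^5, r^6, r^7, r^8, r^9, r^10, r^11, r^12, r^13, r^14, r^15, r^16}, so |H| = 17.

17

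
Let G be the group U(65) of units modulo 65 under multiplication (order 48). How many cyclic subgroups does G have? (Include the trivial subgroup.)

A cyclic subgroup of order d is generated by each of its φ(d) elements of order d, so the cyclic subgroups of order d number (#elements of order d)/φ(d).
Cyclic subgroups by order — order 1: 1; order 2: 3; order 3: 1; order 4: 6; order 6: 3; order 12: 6.
Total: 20.

20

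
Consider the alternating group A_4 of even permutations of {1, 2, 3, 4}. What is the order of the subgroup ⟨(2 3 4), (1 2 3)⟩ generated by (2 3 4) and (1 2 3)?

|⟨(2 3 4)⟩| = 3 and |⟨(1 2 3)⟩| = 3, so |H| is a multiple of lcm(3, 3) = 3 and divides |G| = 12.
Closing {(2 3 4), (1 2 3)} under the group operation gives all of G, so |H| = 12.

12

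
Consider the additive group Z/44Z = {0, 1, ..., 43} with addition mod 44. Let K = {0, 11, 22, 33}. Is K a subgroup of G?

Yes

|K| = 4 divides |G| = 44, consistent with Lagrange.
K contains the identity, every element's inverse is in K, and K is closed under +: it is a subgroup.
In fact K = ⟨33⟩.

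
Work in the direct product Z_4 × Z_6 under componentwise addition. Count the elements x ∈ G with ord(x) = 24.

0

An element (a,b) has order lcm(ord(a), ord(b)); count pairs with lcm equal to 24.
Enumerating gives 0 such elements.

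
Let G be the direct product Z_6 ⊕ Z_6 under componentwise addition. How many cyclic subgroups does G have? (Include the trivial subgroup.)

Each element a generates a cyclic subgroup ⟨a⟩; distinct elements may generate the same one (a cyclic group of order d has φ(d) generators).
Cyclic subgroups by order — order 1: 1; order 2: 3; order 3: 4; order 6: 12.
Total: 20.

20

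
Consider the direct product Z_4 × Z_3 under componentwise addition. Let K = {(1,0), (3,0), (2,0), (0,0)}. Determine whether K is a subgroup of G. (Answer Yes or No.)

|K| = 4 divides |G| = 12, consistent with Lagrange.
K contains the identity, every element's inverse is in K, and K is closed under +: it is a subgroup.
In fact K = ⟨(1,0)⟩.

Yes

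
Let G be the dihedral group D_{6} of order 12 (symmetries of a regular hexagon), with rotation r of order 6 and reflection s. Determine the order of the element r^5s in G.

2

Computing powers of r^5s: the smallest k with (r^5s)^k = e is k = 2.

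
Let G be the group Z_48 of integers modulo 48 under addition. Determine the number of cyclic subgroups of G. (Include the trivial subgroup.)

Each element a generates a cyclic subgroup ⟨a⟩; distinct elements may generate the same one (a cyclic group of order d has φ(d) generators).
Cyclic subgroups by order — order 1: 1; order 2: 1; order 3: 1; order 4: 1; order 6: 1; order 8: 1; order 12: 1; order 16: 1; order 24: 1; order 48: 1.
Total: 10.

10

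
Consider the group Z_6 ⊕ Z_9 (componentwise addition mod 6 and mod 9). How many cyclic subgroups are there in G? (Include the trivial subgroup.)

16

Group the elements of G by the cyclic subgroup they generate; each cyclic subgroup of order d accounts for φ(d) elements.
Cyclic subgroups by order — order 1: 1; order 2: 1; order 3: 4; order 6: 4; order 9: 3; order 18: 3.
Total: 16.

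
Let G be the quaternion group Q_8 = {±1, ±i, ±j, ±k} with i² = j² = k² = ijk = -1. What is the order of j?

4

Computing powers of j: the smallest k with (j)^k = e is k = 4.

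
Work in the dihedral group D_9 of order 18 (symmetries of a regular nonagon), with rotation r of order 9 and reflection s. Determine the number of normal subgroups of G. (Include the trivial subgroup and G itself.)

4

G has 16 subgroups. Checking conjugation-invariance by order — order 1: 1/1 normal; order 2: 0/9 normal; order 3: 1/1 normal; order 6: 0/3 normal; order 9: 1/1 normal; order 18: 1/1 normal.
Total normal subgroups: 4.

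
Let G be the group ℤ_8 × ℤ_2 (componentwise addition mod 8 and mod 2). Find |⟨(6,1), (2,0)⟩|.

|⟨(6,1)⟩| = 4 and |⟨(2,0)⟩| = 4, so |H| is a multiple of lcm(4, 4) = 4 and divides |G| = 16.
Closing under the operation: H = {(0,0), (0,1), (2,0), (2,1), (4,0), (4,1), (6,0), (6,1)}, so |H| = 8.

8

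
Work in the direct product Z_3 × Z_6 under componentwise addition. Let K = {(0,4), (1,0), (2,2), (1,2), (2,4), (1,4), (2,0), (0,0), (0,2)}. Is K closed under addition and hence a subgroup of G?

|K| = 9 divides |G| = 18, consistent with Lagrange.
K contains the identity, every element's inverse is in K, and K is closed under +: it is a subgroup.

Yes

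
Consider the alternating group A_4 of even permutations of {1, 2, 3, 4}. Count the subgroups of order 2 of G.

3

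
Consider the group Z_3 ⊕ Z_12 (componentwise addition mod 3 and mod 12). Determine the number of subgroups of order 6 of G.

4

|G| = 36 and 6 | 36, so subgroups of order 6 are possible by Lagrange.
The subgroups of order 6 are: {(0,0), (0,2), (0,4), (0,6), (0,8), (0,10)}; {(0,0), (0,6), (1,0), (1,6), (2,0), (2,6)}; {(0,0), (0,6), (1,4), (1,10), (2,2), (2,8)}; {(0,0), (0,6), (1,2), (1,8), (2,4), (2,10)}.
So G has 4 subgroups of order 6.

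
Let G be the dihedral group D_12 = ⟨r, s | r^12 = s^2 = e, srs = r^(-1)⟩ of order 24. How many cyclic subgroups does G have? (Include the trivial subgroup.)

18

A cyclic subgroup of order d is generated by each of its φ(d) elements of order d, so the cyclic subgroups of order d number (#elements of order d)/φ(d).
Cyclic subgroups by order — order 1: 1; order 2: 13; order 3: 1; order 4: 1; order 6: 1; order 12: 1.
Total: 18.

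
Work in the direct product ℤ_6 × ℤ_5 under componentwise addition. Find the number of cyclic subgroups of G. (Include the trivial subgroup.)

Each element a generates a cyclic subgroup ⟨a⟩; distinct elements may generate the same one (a cyclic group of order d has φ(d) generators).
Cyclic subgroups by order — order 1: 1; order 2: 1; order 3: 1; order 5: 1; order 6: 1; order 10: 1; order 15: 1; order 30: 1.
Total: 8.

8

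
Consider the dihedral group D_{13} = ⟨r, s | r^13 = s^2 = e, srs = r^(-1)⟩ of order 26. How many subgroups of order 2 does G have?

13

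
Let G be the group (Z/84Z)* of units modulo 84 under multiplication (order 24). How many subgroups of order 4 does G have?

|G| = 24 and 4 | 24, so subgroups of order 4 are possible by Lagrange.
The subgroups of order 4 are: {1, 13, 29, 41}; {1, 13, 43, 55}; {1, 13, 71, 83}; {1, 29, 43, 71}; … (7 in all).
So G has 7 subgroups of order 4.

7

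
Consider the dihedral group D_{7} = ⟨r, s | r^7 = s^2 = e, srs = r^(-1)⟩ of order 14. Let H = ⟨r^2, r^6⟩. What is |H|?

7

|⟨r^2⟩| = 7 and |⟨r^6⟩| = 7, so |H| is a multiple of lcm(7, 7) = 7 and divides |G| = 14.
Closing under the operation: H = {e, r, r^2, r^3, r^4, r^5, r^6}, so |H| = 7.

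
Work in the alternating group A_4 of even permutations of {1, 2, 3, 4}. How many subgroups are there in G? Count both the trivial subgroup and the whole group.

|G| = 12, so by Lagrange every subgroup order divides 12. Divisors: 1, 2, 3, 4, 6, 12.
Subgroups by order — order 1: 1; order 2: 3; order 3: 4; order 4: 1; order 6: 0; order 12: 1.
Total: 1 + 3 + 4 + 1 + 0 + 1 = 10.

10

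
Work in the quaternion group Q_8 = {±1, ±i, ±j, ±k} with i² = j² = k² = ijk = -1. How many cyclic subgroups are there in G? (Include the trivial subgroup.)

Each element a generates a cyclic subgroup ⟨a⟩; distinct elements may generate the same one (a cyclic group of order d has φ(d) generators).
Cyclic subgroups by order — order 1: 1; order 2: 1; order 4: 3.
Total: 5.

5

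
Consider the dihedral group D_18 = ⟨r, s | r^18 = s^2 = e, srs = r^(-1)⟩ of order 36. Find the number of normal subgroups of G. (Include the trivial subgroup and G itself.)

9

G has 45 subgroups. Checking conjugation-invariance by order — order 1: 1/1 normal; order 2: 1/19 normal; order 3: 1/1 normal; order 4: 0/9 normal; order 6: 1/7 normal; order 9: 1/1 normal; order 12: 0/3 normal; order 18: 3/3 normal; order 36: 1/1 normal.
Total normal subgroups: 9.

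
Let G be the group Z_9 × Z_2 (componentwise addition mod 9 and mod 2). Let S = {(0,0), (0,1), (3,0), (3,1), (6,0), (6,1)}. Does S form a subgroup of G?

Yes

|S| = 6 divides |G| = 18, consistent with Lagrange.
S contains the identity, every element's inverse is in S, and S is closed under +: it is a subgroup.
In fact S = ⟨(3,1)⟩.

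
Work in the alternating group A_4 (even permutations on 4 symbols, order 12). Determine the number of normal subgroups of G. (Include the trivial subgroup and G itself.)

3

G has 10 subgroups. Checking conjugation-invariance by order — order 1: 1/1 normal; order 2: 0/3 normal; order 3: 0/4 normal; order 4: 1/1 normal; order 12: 1/1 normal.
Total normal subgroups: 3.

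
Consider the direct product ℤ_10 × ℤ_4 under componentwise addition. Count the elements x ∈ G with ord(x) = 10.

An element (a,b) has order lcm(ord(a), ord(b)); count pairs with lcm equal to 10.
Enumerating gives 12 such elements.

12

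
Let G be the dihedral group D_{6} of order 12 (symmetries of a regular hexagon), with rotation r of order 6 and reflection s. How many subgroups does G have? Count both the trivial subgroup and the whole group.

|G| = 12, so by Lagrange every subgroup order divides 12. Divisors: 1, 2, 3, 4, 6, 12.
Subgroups by order — order 1: 1; order 2: 7; order 3: 1; order 4: 3; order 6: 3; order 12: 1.
Total: 1 + 7 + 1 + 3 + 3 + 1 = 16.

16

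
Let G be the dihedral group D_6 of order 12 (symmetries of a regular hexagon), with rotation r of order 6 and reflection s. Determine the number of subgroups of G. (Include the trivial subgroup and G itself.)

16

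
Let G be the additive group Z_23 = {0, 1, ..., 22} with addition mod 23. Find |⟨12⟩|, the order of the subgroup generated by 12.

23

In Z_23, the order of an element a is n/gcd(a, n).
gcd(12, 23) = 1, so |⟨12⟩| = 23/1 = 23.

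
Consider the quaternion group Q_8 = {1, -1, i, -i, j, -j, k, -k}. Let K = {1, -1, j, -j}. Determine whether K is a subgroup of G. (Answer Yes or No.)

Yes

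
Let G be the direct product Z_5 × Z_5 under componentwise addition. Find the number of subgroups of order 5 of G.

|G| = 25 and 5 | 25, so subgroups of order 5 are possible by Lagrange.
The subgroups of order 5 are: {(0,0), (0,1), (0,2), (0,3), (0,4)}; {(0,0), (1,0), (2,0), (3,0), (4,0)}; {(0,0), (1,1), (2,2), (3,3), (4,4)}; {(0,0), (1,2), (2,4), (3,1), (4,3)}; … (6 in all).
So G has 6 subgroups of order 5.

6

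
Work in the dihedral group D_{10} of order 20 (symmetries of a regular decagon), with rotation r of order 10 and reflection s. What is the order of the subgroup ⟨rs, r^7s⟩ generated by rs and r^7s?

10

|⟨rs⟩| = 2 and |⟨r^7s⟩| = 2, so |H| is a multiple of lcm(2, 2) = 2 and divides |G| = 20.
Closing under the operation: H = {e, r^2, r^4, r^6, r^8, rs, r^3s, r^5s, r^7s, r^9s}, so |H| = 10.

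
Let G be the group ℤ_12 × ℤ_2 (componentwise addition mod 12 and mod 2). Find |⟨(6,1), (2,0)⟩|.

12

|⟨(6,1)⟩| = 2 and |⟨(2,0)⟩| = 6, so |H| is a multiple of lcm(2, 6) = 6 and divides |G| = 24.
Closing under the operation: H = {(0,0), (0,1), (2,0), (2,1), (4,0), (4,1), (6,0), (6,1), (8,0), (8,1), (10,0), (10,1)}, so |H| = 12.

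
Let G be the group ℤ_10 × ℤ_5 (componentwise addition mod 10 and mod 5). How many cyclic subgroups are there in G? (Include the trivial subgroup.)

14

Each element a generates a cyclic subgroup ⟨a⟩; distinct elements may generate the same one (a cyclic group of order d has φ(d) generators).
Cyclic subgroups by order — order 1: 1; order 2: 1; order 5: 6; order 10: 6.
Total: 14.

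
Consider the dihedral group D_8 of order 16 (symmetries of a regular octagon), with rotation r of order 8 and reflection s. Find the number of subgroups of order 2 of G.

9

|G| = 16 and 2 | 16, so subgroups of order 2 are possible by Lagrange.
The subgroups of order 2 are: {e, r^2s}; {e, r^3s}; {e, r^4}; {e, r^4s}; … (9 in all).
So G has 9 subgroups of order 2.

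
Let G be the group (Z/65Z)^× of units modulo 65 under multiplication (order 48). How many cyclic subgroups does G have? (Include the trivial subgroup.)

A cyclic subgroup of order d is generated by each of its φ(d) elements of order d, so the cyclic subgroups of order d number (#elements of order d)/φ(d).
Cyclic subgroups by order — order 1: 1; order 2: 3; order 3: 1; order 4: 6; order 6: 3; order 12: 6.
Total: 20.

20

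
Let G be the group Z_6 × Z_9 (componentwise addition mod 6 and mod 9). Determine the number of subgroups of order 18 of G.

4

|G| = 54 and 18 | 54, so subgroups of order 18 are possible by Lagrange.
The subgroups of order 18 are: {(0,0), (0,1), (0,2), (0,3), (0,4), (0,5), (0,6), (0,7), (0,8), (3,0), (3,1), (3,2), (3,3), (3,4), (3,5), (3,6), (3,7), (3,8)}; {(0,0), (0,3), (0,6), (1,0), (1,3), (1,6), (2,0), (2,3), (2,6), (3,0), (3,3), (3,6), (4,0), (4,3), (4,6), (5,0), (5,3), (5,6)}; {(0,0), (0,3), (0,6), (1,1), (1,4), (1,7), (2,2), (2,5), (2,8), (3,0), (3,3), (3,6), (4,1), (4,4), (4,7), (5,2), (5,5), (5,8)}; {(0,0), (0,3), (0,6), (1,2), (1,5), (1,8), (2,1), (2,4), (2,7), (3,0), (3,3), (3,6), (4,2), (4,5), (4,8), (5,1), (5,4), (5,7)}.
So G has 4 subgroups of order 18.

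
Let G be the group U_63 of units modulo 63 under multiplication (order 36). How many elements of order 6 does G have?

24

Enumerating element orders in G gives 24 elements of order 6.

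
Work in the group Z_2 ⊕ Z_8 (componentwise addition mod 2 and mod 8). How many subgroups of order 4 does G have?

|G| = 16 and 4 | 16, so subgroups of order 4 are possible by Lagrange.
The subgroups of order 4 are: {(0,0), (0,2), (0,4), (0,6)}; {(0,0), (0,4), (1,0), (1,4)}; {(0,0), (0,4), (1,2), (1,6)}.
So G has 3 subgroups of order 4.

3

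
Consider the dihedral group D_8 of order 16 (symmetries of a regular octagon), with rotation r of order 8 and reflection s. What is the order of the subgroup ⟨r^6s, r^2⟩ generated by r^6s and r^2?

|⟨r^6s⟩| = 2 and |⟨r^2⟩| = 4, so |H| is a multiple of lcm(2, 4) = 4 and divides |G| = 16.
Closing under the operation: H = {e, r^2, r^4, r^6, s, r^2s, r^4s, r^6s}, so |H| = 8.

8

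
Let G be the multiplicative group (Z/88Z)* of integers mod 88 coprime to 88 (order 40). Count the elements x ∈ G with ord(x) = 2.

7

The elements of order 2 are: 21, 23, 43, 45, 65, 67, 87.
That's 7.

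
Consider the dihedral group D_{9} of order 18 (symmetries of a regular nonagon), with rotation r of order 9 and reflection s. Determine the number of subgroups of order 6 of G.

|G| = 18 and 6 | 18, so subgroups of order 6 are possible by Lagrange.
The subgroups of order 6 are: {e, r^3, r^6, r^2s, r^5s, r^8s}; {e, r^3, r^6, s, r^3s, r^6s}; {e, r^3, r^6, rs, r^4s, r^7s}.
So G has 3 subgroups of order 6.

3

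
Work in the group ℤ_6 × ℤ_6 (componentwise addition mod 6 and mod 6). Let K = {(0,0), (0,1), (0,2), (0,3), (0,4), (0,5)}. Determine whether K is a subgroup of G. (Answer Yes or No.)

Yes

|K| = 6 divides |G| = 36, consistent with Lagrange.
K contains the identity, every element's inverse is in K, and K is closed under +: it is a subgroup.
In fact K = ⟨(0,1)⟩.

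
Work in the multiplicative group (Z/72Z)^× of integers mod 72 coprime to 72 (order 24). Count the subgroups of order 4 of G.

7

|G| = 24 and 4 | 24, so subgroups of order 4 are possible by Lagrange.
The subgroups of order 4 are: {1, 17, 19, 35}; {1, 17, 37, 53}; {1, 17, 55, 71}; {1, 19, 37, 55}; … (7 in all).
So G has 7 subgroups of order 4.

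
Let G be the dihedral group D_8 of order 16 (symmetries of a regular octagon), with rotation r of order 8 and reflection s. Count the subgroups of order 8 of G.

3

|G| = 16 and 8 | 16, so subgroups of order 8 are possible by Lagrange.
The subgroups of order 8 are: {e, r, r^2, r^3, r^4, r^5, r^6, r^7}; {e, r^2, r^4, r^6, s, r^2s, r^4s, r^6s}; {e, r^2, r^4, r^6, rs, r^3s, r^5s, r^7s}.
So G has 3 subgroups of order 8.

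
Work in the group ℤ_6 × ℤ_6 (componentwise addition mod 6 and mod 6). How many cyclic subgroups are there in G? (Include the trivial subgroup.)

20

Group the elements of G by the cyclic subgroup they generate; each cyclic subgroup of order d accounts for φ(d) elements.
Cyclic subgroups by order — order 1: 1; order 2: 3; order 3: 4; order 6: 12.
Total: 20.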